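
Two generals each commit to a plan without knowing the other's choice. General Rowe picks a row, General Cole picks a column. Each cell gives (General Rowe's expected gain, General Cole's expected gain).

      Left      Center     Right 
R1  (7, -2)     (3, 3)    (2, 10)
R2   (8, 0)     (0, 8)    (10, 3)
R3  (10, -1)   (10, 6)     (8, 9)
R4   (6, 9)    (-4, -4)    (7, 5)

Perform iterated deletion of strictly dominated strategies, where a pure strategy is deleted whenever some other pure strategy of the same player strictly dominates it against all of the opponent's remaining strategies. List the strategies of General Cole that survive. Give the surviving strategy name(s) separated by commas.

Row R1 is eliminated: R3 beats it against every remaining column (Left: 10>7, Center: 10>3, Right: 8>2).
For General Rowe, R2 strictly dominates R4 on the remaining columns (Left: 8>6, Center: 0>-4, Right: 10>7); eliminate R4.
General Cole's strategy Left is strictly dominated by Center (R2: 8>0, R3: 6>-1) and is removed.
Among the remaining strategies, none is strictly dominated by another pure strategy of the same player, so the elimination stops.
Surviving strategies — General Rowe: {R2, R3}; General Cole: {Center, Right}.

Center, Right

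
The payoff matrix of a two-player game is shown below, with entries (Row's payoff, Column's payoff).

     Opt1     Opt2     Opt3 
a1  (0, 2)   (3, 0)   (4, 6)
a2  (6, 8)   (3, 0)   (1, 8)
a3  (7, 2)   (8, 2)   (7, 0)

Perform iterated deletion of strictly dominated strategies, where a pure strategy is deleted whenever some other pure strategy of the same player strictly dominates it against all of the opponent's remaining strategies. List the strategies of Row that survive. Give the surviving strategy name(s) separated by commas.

a3

Row's strategy a1 is strictly dominated by a3 (Opt1: 7>0, Opt2: 8>3, Opt3: 7>4) and is removed.
Row a2 is eliminated: a3 beats it against every remaining column (Opt1: 7>6, Opt2: 8>3, Opt3: 7>1).
For Column, Opt1 strictly dominates Opt3 on the remaining rows (a3: 2>0); eliminate Opt3.
Among the remaining strategies, none is strictly dominated by another pure strategy of the same player, so the elimination stops.
Surviving strategies — Row: {a3}; Column: {Opt1, Opt2}.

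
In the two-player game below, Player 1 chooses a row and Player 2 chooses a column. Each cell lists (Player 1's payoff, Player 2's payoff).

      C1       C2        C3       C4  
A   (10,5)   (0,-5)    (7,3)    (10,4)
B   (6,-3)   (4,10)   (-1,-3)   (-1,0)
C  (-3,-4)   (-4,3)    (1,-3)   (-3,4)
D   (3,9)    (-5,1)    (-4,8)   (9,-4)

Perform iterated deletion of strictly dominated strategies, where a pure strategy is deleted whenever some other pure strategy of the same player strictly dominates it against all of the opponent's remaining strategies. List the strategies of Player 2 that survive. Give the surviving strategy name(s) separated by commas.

Row C is eliminated: A beats it against every remaining column (C1: 10>-3, C2: 0>-4, C3: 7>1, C4: 10>-3).
Player 1's strategy D is strictly dominated by A (C1: 10>3, C2: 0>-5, C3: 7>-4, C4: 10>9) and is removed.
Column C3 is eliminated: C4 beats it against every remaining row (A: 4>3, B: 0>-3).
Among the remaining strategies, none is strictly dominated by another pure strategy of the same player, so the elimination stops.
Surviving strategies — Player 1: {A, B}; Player 2: {C1, C2, C4}.

C1, C2, C4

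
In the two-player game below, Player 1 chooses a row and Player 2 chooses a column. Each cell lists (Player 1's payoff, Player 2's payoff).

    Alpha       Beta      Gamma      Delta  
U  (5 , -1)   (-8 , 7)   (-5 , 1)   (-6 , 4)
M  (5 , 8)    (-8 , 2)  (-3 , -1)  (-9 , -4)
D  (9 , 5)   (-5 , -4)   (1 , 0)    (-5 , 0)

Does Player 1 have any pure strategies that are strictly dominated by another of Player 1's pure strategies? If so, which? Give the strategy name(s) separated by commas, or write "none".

U: dominated, since D does at least as well everywhere (Alpha: 9>5, Beta: -5>-8, Gamma: 1>-5, Delta: -5>-6).
M: dominated, since D does at least as well everywhere (Alpha: 9>5, Beta: -5>-8, Gamma: 1>-3, Delta: -5>-9).
D is not dominated — it holds its own against U at Alpha (9>5); M at Alpha (9>5).

U, M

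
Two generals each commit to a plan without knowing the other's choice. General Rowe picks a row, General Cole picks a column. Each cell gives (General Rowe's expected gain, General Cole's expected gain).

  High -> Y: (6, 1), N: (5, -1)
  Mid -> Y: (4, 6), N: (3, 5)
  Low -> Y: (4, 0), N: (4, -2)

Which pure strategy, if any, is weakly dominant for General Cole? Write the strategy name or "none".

Y

Y vs N: High: 1>-1, Mid: 6>5, Low: 0>-2.
Y is at least as good as every other strategy against every opponent action, so it is weakly dominant.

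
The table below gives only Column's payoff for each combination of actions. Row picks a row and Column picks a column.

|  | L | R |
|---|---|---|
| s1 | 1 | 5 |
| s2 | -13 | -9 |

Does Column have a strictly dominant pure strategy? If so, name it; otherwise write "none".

R

R vs L: s1: 5>1, s2: -9>-13.
R strictly beats every other strategy against every opponent action, so it is strictly dominant.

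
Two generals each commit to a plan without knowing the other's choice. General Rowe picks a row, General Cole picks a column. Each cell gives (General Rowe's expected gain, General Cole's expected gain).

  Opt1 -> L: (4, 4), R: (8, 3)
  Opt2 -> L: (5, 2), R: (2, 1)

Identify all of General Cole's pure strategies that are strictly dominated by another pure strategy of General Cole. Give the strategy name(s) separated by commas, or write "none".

Nothing dominates L: R at Opt1 (4>3).
R is strictly dominated by L (Opt1: 4>3, Opt2: 2>1).

R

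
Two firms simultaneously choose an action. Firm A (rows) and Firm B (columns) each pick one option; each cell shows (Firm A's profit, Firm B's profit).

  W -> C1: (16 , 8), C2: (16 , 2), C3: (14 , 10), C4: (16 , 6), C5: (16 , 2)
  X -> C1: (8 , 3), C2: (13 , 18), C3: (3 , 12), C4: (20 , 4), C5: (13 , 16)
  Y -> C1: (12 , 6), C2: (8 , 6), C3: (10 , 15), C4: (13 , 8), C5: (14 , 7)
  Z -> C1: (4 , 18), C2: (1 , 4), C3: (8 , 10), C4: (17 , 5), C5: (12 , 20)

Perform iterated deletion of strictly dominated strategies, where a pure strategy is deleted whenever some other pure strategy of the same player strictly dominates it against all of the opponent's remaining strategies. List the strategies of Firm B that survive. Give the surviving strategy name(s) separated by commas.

C3

Row Y is eliminated: W beats it against every remaining column (C1: 16>12, C2: 16>8, C3: 14>10, C4: 16>13, C5: 16>14).
For Firm B, C3 strictly dominates C4 on the remaining rows (W: 10>6, X: 12>4, Z: 10>5); eliminate C4.
Firm A's strategy X is strictly dominated by W (C1: 16>8, C2: 16>13, C3: 14>3, C5: 16>13) and is removed.
For Firm A, W strictly dominates Z on the remaining columns (C1: 16>4, C2: 16>1, C3: 14>8, C5: 16>12); eliminate Z.
For Firm B, C3 strictly dominates C1 on the remaining rows (W: 10>8); eliminate C1.
Firm B's strategy C2 is strictly dominated by C3 (W: 10>2) and is removed.
For Firm B, C3 strictly dominates C5 on the remaining rows (W: 10>2); eliminate C5.
Among the remaining strategies, none is strictly dominated by another pure strategy of the same player, so the elimination stops.
Surviving strategies — Firm A: {W}; Firm B: {C3}.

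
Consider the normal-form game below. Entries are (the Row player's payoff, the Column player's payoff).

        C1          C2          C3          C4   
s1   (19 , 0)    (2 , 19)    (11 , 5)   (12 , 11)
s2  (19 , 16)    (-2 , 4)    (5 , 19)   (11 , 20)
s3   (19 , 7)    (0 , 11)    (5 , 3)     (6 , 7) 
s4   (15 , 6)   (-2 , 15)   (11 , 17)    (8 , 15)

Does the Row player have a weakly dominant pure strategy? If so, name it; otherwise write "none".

s1 vs s2: C1: 19=19, C2: 2>-2, C3: 11>5, C4: 12>11.
s1 vs s3: C1: 19=19, C2: 2>0, C3: 11>5, C4: 12>6.
s1 vs s4: C1: 19>15, C2: 2>-2, C3: 11=11, C4: 12>8.
s1 is at least as good as every other strategy against every opponent action, so it is weakly dominant.

s1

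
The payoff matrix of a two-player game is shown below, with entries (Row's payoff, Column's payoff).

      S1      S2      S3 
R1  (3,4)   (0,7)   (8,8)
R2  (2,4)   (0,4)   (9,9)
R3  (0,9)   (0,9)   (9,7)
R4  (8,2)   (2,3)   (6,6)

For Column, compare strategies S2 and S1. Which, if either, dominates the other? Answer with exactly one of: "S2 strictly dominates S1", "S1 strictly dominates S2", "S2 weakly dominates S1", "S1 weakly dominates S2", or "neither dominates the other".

S2's payoffs vs S1's, by Row's action — R1: 7>4, R2: 4=4, R3: 9=9, R4: 3>2.
S2 is at least as good everywhere and strictly better somewhere (tied only at R2, R3), so S2 weakly but not strictly dominates S1.

S2 weakly dominates S1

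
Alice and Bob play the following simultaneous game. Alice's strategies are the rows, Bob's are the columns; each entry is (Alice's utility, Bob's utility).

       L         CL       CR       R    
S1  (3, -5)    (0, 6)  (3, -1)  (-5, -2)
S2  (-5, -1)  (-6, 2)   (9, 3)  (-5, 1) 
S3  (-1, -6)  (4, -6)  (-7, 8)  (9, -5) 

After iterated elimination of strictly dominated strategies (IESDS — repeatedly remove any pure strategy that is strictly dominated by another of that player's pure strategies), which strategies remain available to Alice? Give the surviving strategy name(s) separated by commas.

S1, S2, S3

For Bob, CR strictly dominates L on the remaining rows (S1: -1>-5, S2: 3>-1, S3: 8>-6); eliminate L.
Column R is eliminated: CR beats it against every remaining row (S1: -1>-2, S2: 3>1, S3: 8>-5).
Among the remaining strategies, none is strictly dominated by another pure strategy of the same player, so the elimination stops.
Surviving strategies — Alice: {S1, S2, S3}; Bob: {CL, CR}.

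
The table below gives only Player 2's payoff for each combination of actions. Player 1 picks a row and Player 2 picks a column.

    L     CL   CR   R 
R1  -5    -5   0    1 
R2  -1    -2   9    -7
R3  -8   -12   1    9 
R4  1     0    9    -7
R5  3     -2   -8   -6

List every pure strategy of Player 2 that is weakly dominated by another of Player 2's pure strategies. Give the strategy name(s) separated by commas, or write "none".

CL

L: no other strategy beats it everywhere (CL at R2 (-1>-2); CR at R5 (3>-8); R at R2 (-1>-7)).
L weakly dominates CL — R1: -5=-5, R2: -1>-2, R3: -8>-12, R4: 1>0, R5: 3>-2.
CR: no other strategy beats it everywhere (L at R1 (0>-5); CL at R1 (0>-5); R at R2 (9>-7)).
Nothing dominates R: L at R1 (1>-5); CL at R1 (1>-5); CR at R1 (1>0).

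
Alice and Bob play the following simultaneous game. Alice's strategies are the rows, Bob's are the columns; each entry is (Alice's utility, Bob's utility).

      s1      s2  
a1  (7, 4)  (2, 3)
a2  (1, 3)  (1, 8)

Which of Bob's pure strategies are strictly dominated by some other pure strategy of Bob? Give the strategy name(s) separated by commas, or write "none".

none

Nothing dominates s1: s2 at a1 (4>3).
s2: no other strategy beats it everywhere (s1 at a2 (8>3)).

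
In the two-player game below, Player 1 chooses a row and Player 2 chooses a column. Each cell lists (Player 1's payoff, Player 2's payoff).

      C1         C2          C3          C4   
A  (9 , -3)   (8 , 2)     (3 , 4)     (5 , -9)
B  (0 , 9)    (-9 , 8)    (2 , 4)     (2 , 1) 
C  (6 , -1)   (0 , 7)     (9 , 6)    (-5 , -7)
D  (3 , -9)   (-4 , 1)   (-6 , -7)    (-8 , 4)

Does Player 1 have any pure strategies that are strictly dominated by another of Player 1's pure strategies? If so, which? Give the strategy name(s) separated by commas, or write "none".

B, D

A is not dominated — it holds its own against B at C1 (9>0); C at C1 (9>6); D at C1 (9>3).
A strictly dominates B — C1: 9>0, C2: 8>-9, C3: 3>2, C4: 5>2.
C: no other strategy beats it everywhere (A at C3 (9>3); B at C1 (6>0); D at C1 (6>3)).
D: dominated, since A does at least as well everywhere (C1: 9>3, C2: 8>-4, C3: 3>-6, C4: 5>-8).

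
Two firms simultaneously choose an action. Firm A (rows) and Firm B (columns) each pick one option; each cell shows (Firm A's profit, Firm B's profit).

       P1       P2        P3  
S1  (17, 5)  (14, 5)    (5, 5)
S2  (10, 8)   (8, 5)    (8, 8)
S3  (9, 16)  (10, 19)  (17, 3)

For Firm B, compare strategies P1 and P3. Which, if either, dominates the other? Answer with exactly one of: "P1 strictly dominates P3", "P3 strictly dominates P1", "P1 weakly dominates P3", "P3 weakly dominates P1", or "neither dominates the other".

P1 weakly dominates P3

Compare P1 to P3 across each choice by Firm A: S1: 5=5, S2: 8=8, S3: 16>3.
P1 is at least as good everywhere and strictly better somewhere (tied only at S1, S2), so P1 weakly but not strictly dominates P3.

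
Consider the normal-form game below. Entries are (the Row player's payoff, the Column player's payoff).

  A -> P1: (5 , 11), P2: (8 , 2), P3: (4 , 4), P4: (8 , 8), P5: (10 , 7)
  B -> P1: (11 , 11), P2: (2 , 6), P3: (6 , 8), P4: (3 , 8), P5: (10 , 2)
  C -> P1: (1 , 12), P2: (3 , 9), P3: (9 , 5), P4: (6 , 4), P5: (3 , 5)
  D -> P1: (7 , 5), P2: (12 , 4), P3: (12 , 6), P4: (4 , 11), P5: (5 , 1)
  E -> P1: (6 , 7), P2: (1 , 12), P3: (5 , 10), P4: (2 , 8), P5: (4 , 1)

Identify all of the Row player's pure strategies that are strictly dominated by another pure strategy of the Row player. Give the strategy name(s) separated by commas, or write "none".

E

A: no other strategy beats it everywhere (B at P2 (8>2); C at P1 (5>1); D at P4 (8>4); E at P2 (8>1)).
B is not dominated — it holds its own against A at P1 (11>5); C at P1 (11>1); D at P1 (11>7); E at P1 (11>6).
C is not dominated — it holds its own against A at P3 (9>4); B at P2 (3>2); D at P4 (6>4); E at P2 (3>1).
D: no other strategy beats it everywhere (A at P1 (7>5); B at P2 (12>2); C at P1 (7>1); E at P1 (7>6)).
E: dominated, since B does at least as well everywhere (P1: 11>6, P2: 2>1, P3: 6>5, P4: 3>2, P5: 10>4).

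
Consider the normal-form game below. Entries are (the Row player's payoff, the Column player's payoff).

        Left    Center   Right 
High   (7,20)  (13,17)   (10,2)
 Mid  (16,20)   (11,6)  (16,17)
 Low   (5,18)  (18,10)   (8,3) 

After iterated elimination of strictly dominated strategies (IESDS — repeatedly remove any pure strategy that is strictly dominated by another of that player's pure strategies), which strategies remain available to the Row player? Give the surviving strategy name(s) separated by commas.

Column Center is eliminated: Left beats it against every remaining row (High: 20>17, Mid: 20>6, Low: 18>10).
The Row player's strategy High is strictly dominated by Mid (Left: 16>7, Right: 16>10) and is removed.
For the Row player, Mid strictly dominates Low on the remaining columns (Left: 16>5, Right: 16>8); eliminate Low.
The Column player's strategy Right is strictly dominated by Left (Mid: 20>17) and is removed.
Among the remaining strategies, none is strictly dominated by another pure strategy of the same player, so the elimination stops.
Surviving strategies — the Row player: {Mid}; the Column player: {Left}.

Mid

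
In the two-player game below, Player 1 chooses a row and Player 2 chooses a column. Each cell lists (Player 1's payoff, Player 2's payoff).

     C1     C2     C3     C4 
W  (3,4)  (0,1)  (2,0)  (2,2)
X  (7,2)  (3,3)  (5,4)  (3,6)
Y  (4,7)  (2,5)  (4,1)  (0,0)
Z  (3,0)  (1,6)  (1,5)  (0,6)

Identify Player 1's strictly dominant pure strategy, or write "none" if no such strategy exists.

X vs W: C1: 7>3, C2: 3>0, C3: 5>2, C4: 3>2.
X vs Y: C1: 7>4, C2: 3>2, C3: 5>4, C4: 3>0.
X vs Z: C1: 7>3, C2: 3>1, C3: 5>1, C4: 3>0.
X strictly beats every other strategy against every opponent action, so it is strictly dominant.

X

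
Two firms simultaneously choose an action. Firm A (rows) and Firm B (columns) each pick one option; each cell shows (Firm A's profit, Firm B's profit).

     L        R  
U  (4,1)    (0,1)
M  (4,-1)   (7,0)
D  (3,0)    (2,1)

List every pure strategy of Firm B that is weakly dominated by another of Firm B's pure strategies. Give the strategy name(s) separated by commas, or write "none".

L

L is weakly dominated by R (U: 1=1, M: 0>-1, D: 1>0).
R: no other strategy beats it everywhere (L at M (0>-1)).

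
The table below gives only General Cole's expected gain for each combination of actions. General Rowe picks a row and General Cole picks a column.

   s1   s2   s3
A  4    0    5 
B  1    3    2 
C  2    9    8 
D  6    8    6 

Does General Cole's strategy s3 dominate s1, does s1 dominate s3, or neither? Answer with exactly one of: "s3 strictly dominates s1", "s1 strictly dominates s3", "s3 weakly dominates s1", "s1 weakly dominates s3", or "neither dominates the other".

Compare s3 to s1 across every action of General Rowe: A: 5>4, B: 2>1, C: 8>2, D: 6=6.
s3 is at least as good everywhere and strictly better somewhere (tied only at D), so s3 weakly but not strictly dominates s1.

s3 weakly dominates s1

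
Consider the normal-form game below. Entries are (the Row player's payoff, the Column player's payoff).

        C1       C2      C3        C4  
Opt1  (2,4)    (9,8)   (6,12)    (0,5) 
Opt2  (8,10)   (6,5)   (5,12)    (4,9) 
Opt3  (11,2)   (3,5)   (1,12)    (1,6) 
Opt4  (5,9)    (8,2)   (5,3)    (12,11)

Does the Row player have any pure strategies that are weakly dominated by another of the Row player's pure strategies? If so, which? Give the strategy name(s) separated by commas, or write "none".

none

Opt1: no other strategy beats it everywhere (Opt2 at C2 (9>6); Opt3 at C2 (9>3); Opt4 at C2 (9>8)).
Opt2: no other strategy beats it everywhere (Opt1 at C1 (8>2); Opt3 at C2 (6>3); Opt4 at C1 (8>5)).
Opt3 is not dominated — it holds its own against Opt1 at C1 (11>2); Opt2 at C1 (11>8); Opt4 at C1 (11>5).
Nothing dominates Opt4: Opt1 at C1 (5>2); Opt2 at C2 (8>6); Opt3 at C2 (8>3).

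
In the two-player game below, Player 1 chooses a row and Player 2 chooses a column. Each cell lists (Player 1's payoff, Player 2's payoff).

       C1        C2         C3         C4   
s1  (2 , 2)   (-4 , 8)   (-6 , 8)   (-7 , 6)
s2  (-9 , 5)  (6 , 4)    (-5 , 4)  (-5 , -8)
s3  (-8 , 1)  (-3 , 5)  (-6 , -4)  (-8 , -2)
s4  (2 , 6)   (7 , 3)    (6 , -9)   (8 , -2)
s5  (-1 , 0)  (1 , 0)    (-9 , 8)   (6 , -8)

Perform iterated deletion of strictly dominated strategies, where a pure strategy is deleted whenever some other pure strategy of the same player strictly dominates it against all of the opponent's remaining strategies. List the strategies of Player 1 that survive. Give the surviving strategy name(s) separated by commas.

s1, s4

For Player 1, s4 strictly dominates s2 on the remaining columns (C1: 2>-9, C2: 7>6, C3: 6>-5, C4: 8>-5); eliminate s2.
Player 1's strategy s3 is strictly dominated by s4 (C1: 2>-8, C2: 7>-3, C3: 6>-6, C4: 8>-8) and is removed.
Player 1's strategy s5 is strictly dominated by s4 (C1: 2>-1, C2: 7>1, C3: 6>-9, C4: 8>6) and is removed.
For Player 2, C2 strictly dominates C4 on the remaining rows (s1: 8>6, s4: 3>-2); eliminate C4.
Among the remaining strategies, none is strictly dominated by another pure strategy of the same player, so the elimination stops.
Surviving strategies — Player 1: {s1, s4}; Player 2: {C1, C2, C3}.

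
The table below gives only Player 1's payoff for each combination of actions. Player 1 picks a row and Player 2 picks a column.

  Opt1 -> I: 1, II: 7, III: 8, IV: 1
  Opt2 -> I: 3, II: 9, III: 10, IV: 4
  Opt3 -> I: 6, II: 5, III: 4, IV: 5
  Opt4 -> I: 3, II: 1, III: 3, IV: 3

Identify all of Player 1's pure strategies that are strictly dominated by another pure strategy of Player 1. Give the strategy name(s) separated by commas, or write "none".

Opt1, Opt4

Opt1: dominated, since Opt2 does at least as well everywhere (I: 3>1, II: 9>7, III: 10>8, IV: 4>1).
Opt2 is not dominated — it holds its own against Opt1 at I (3>1); Opt3 at II (9>5); Opt4 at I (3=3).
Nothing dominates Opt3: Opt1 at I (6>1); Opt2 at I (6>3); Opt4 at I (6>3).
Opt4: dominated, since Opt3 does at least as well everywhere (I: 6>3, II: 5>1, III: 4>3, IV: 5>3).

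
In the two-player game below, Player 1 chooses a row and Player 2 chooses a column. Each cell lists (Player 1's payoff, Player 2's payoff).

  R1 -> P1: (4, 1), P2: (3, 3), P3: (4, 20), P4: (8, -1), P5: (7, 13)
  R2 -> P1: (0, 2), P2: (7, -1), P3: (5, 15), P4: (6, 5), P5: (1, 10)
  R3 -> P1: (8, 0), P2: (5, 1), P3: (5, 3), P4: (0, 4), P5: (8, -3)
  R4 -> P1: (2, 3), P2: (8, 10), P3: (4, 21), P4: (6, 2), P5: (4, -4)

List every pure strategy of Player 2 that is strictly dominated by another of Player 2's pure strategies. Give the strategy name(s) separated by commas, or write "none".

P1, P2, P5

P1 is strictly dominated by P3 (R1: 20>1, R2: 15>2, R3: 3>0, R4: 21>3).
P2: dominated, since P3 does at least as well everywhere (R1: 20>3, R2: 15>-1, R3: 3>1, R4: 21>10).
P3: no other strategy beats it everywhere (P1 at R1 (20>1); P2 at R1 (20>3); P4 at R1 (20>-1); P5 at R1 (20>13)).
Nothing dominates P4: P1 at R2 (5>2); P2 at R2 (5>-1); P3 at R3 (4>3); P5 at R3 (4>-3).
P5: dominated, since P3 does at least as well everywhere (R1: 20>13, R2: 15>10, R3: 3>-3, R4: 21>-4).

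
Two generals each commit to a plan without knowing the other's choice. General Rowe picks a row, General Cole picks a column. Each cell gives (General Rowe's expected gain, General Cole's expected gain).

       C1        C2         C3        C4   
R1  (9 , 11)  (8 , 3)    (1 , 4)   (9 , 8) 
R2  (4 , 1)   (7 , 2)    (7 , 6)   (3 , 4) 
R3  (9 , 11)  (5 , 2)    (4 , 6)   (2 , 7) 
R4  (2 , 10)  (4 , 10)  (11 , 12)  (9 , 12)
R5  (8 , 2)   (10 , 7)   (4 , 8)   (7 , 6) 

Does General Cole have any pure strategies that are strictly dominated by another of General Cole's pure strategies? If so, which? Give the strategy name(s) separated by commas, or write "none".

Nothing dominates C1: C2 at R1 (11>3); C3 at R1 (11>4); C4 at R1 (11>8).
C3 strictly dominates C2 — R1: 4>3, R2: 6>2, R3: 6>2, R4: 12>10, R5: 8>7.
Nothing dominates C3: C1 at R2 (6>1); C2 at R1 (4>3); C4 at R2 (6>4).
C4 is not dominated — it holds its own against C1 at R2 (4>1); C2 at R1 (8>3); C3 at R1 (8>4).

C2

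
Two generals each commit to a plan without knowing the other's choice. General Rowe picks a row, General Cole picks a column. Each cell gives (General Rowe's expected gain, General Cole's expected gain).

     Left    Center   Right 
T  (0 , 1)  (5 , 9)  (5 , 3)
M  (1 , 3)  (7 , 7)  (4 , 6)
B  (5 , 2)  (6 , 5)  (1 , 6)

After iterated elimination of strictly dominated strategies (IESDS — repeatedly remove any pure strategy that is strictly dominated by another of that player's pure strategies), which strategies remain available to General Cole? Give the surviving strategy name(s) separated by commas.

Column Left is eliminated: Center beats it against every remaining row (T: 9>1, M: 7>3, B: 5>2).
For General Rowe, M strictly dominates B on the remaining columns (Center: 7>6, Right: 4>1); eliminate B.
General Cole's strategy Right is strictly dominated by Center (T: 9>3, M: 7>6) and is removed.
General Rowe's strategy T is strictly dominated by M (Center: 7>5) and is removed.
Among the remaining strategies, none is strictly dominated by another pure strategy of the same player, so the elimination stops.
Surviving strategies — General Rowe: {M}; General Cole: {Center}.

Center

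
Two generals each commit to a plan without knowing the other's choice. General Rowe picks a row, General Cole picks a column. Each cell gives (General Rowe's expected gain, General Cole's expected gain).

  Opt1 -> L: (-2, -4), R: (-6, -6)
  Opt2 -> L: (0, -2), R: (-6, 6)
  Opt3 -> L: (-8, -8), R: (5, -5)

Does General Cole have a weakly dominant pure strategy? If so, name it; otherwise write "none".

none

L fails to dominate R at Opt2 (-2<6).
R fails to dominate L at Opt1 (-6<-4).
No single strategy dominates all the others.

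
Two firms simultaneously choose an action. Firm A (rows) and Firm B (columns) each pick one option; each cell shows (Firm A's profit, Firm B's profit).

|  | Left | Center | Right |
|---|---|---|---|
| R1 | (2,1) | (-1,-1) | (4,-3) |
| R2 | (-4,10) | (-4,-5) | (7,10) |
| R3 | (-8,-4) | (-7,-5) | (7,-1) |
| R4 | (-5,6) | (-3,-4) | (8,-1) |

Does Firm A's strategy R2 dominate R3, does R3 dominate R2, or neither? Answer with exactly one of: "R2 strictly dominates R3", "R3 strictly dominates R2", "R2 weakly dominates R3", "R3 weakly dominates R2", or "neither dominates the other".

R2 weakly dominates R3

R2's payoffs vs R3's, by Firm B's action — Left: -4>-8, Center: -4>-7, Right: 7=7.
R2 is at least as good everywhere and strictly better somewhere (tied only at Right), so R2 weakly but not strictly dominates R3.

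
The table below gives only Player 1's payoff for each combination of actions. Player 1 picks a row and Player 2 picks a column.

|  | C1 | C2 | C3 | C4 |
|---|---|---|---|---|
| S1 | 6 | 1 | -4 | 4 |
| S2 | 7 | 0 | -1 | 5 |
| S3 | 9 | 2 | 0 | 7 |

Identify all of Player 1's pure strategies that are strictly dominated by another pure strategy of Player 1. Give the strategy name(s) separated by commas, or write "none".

S1, S2

S3 strictly dominates S1 — C1: 9>6, C2: 2>1, C3: 0>-4, C4: 7>4.
S2: dominated, since S3 does at least as well everywhere (C1: 9>7, C2: 2>0, C3: 0>-1, C4: 7>5).
Nothing dominates S3: S1 at C1 (9>6); S2 at C1 (9>7).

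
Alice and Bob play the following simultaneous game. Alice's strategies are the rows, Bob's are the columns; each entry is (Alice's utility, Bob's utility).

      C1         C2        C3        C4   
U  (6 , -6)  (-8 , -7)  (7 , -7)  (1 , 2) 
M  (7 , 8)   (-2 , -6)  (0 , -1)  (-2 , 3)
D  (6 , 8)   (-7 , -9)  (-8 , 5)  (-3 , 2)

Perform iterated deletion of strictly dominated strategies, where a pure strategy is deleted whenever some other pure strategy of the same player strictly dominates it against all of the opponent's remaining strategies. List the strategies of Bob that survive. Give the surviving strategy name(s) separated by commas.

Alice's strategy D is strictly dominated by M (C1: 7>6, C2: -2>-7, C3: 0>-8, C4: -2>-3) and is removed.
Bob's strategy C2 is strictly dominated by C1 (U: -6>-7, M: 8>-6) and is removed.
Column C3 is eliminated: C1 beats it against every remaining row (U: -6>-7, M: 8>-1).
Among the remaining strategies, none is strictly dominated by another pure strategy of the same player, so the elimination stops.
Surviving strategies — Alice: {U, M}; Bob: {C1, C4}.

C1, C4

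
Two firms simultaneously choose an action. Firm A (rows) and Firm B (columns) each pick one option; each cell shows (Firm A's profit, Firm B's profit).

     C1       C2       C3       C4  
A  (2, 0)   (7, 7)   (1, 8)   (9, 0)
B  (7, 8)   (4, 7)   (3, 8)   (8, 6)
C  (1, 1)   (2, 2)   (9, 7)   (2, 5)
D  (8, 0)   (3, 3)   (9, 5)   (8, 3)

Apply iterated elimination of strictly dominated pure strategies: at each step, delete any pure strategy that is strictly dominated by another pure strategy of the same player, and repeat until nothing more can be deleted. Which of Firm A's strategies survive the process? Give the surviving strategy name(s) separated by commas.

For Firm B, C3 strictly dominates C2 on the remaining rows (A: 8>7, B: 8>7, C: 7>2, D: 5>3); eliminate C2.
Column C4 is eliminated: C3 beats it against every remaining row (A: 8>0, B: 8>6, C: 7>5, D: 5>3).
Firm A's strategy A is strictly dominated by B (C1: 7>2, C3: 3>1) and is removed.
Row B is eliminated: D beats it against every remaining column (C1: 8>7, C3: 9>3).
Column C1 is eliminated: C3 beats it against every remaining row (C: 7>1, D: 5>0).
Among the remaining strategies, none is strictly dominated by another pure strategy of the same player, so the elimination stops.
Surviving strategies — Firm A: {C, D}; Firm B: {C3}.

C, D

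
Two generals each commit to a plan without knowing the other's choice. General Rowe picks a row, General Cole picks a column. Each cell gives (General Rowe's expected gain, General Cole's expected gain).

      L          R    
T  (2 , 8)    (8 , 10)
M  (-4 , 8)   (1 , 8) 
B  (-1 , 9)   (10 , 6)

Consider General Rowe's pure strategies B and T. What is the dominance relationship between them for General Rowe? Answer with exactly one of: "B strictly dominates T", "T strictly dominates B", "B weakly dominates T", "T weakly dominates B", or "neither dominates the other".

Compare B to T across every action of General Cole: L: -1<2, R: 10>8.
B does better at R but worse at L; neither strategy dominates the other.

neither dominates the other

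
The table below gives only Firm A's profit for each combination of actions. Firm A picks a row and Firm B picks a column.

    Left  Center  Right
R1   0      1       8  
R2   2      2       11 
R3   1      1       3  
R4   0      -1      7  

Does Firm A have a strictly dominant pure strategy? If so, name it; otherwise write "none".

R2

R2 vs R1: Left: 2>0, Center: 2>1, Right: 11>8.
R2 vs R3: Left: 2>1, Center: 2>1, Right: 11>3.
R2 vs R4: Left: 2>0, Center: 2>-1, Right: 11>7.
R2 strictly beats every other strategy against every opponent action, so it is strictly dominant.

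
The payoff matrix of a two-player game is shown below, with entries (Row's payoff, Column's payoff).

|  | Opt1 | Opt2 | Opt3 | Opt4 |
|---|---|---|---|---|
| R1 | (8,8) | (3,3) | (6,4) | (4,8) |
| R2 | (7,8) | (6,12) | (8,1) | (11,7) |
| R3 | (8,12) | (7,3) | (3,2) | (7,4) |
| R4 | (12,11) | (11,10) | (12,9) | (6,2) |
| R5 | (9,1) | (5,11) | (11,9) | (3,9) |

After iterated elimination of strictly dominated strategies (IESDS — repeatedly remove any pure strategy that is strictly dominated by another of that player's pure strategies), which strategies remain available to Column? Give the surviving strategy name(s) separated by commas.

Opt1

For Row, R4 strictly dominates R1 on the remaining columns (Opt1: 12>8, Opt2: 11>3, Opt3: 12>6, Opt4: 6>4); eliminate R1.
Row R5 is eliminated: R4 beats it against every remaining column (Opt1: 12>9, Opt2: 11>5, Opt3: 12>11, Opt4: 6>3).
Column Opt3 is eliminated: Opt1 beats it against every remaining row (R2: 8>1, R3: 12>2, R4: 11>9).
For Column, Opt1 strictly dominates Opt4 on the remaining rows (R2: 8>7, R3: 12>4, R4: 11>2); eliminate Opt4.
Row's strategy R2 is strictly dominated by R3 (Opt1: 8>7, Opt2: 7>6) and is removed.
Row R3 is eliminated: R4 beats it against every remaining column (Opt1: 12>8, Opt2: 11>7).
For Column, Opt1 strictly dominates Opt2 on the remaining rows (R4: 11>10); eliminate Opt2.
Among the remaining strategies, none is strictly dominated by another pure strategy of the same player, so the elimination stops.
Surviving strategies — Row: {R4}; Column: {Opt1}.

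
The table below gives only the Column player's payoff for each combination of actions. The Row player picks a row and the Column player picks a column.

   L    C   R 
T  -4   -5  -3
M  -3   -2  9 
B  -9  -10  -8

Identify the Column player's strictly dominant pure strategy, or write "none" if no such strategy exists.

R vs L: T: -3>-4, M: 9>-3, B: -8>-9.
R vs C: T: -3>-5, M: 9>-2, B: -8>-10.
R strictly beats every other strategy against every opponent action, so it is strictly dominant.

R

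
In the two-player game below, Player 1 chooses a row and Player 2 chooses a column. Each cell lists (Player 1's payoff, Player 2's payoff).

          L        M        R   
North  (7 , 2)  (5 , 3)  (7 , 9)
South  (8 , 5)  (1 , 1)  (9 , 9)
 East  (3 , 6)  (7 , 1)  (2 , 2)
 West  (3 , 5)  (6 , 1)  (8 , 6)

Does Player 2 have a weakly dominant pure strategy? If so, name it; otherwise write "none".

L fails to dominate M at North (2<3).
M fails to dominate L at South (1<5).
R fails to dominate L at East (2<6).
No single strategy dominates all the others.

none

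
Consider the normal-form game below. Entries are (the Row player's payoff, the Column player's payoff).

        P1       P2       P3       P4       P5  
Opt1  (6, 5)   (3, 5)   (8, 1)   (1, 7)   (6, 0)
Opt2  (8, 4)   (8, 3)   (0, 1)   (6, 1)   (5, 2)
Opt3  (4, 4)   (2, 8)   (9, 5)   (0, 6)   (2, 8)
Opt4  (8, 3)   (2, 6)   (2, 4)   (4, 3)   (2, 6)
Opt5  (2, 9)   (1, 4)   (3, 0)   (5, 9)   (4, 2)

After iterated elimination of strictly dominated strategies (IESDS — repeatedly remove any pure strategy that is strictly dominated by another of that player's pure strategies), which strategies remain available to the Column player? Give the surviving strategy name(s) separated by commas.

For the Column player, P2 strictly dominates P3 on the remaining rows (Opt1: 5>1, Opt2: 3>1, Opt3: 8>5, Opt4: 6>4, Opt5: 4>0); eliminate P3.
Row Opt3 is eliminated: Opt1 beats it against every remaining column (P1: 6>4, P2: 3>2, P4: 1>0, P5: 6>2).
For the Row player, Opt2 strictly dominates Opt5 on the remaining columns (P1: 8>2, P2: 8>1, P4: 6>5, P5: 5>4); eliminate Opt5.
Among the remaining strategies, none is strictly dominated by another pure strategy of the same player, so the elimination stops.
Surviving strategies — the Row player: {Opt1, Opt2, Opt4}; the Column player: {P1, P2, P4, P5}.

P1, P2, P4, P5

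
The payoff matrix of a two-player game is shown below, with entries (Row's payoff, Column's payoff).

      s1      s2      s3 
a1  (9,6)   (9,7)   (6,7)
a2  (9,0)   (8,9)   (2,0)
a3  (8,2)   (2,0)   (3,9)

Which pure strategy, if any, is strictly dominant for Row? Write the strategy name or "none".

none

a1 fails to dominate a2 at s1 (9=9).
a2 fails to dominate a1 at s1 (9=9).
a3 fails to dominate a1 at s1 (8<9).
No single strategy dominates all the others.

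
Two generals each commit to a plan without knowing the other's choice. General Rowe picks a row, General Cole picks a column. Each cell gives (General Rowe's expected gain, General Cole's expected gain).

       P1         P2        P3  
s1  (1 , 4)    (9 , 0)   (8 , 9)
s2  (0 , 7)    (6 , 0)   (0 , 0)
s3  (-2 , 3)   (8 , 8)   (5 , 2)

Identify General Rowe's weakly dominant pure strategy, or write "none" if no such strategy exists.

s1 vs s2: P1: 1>0, P2: 9>6, P3: 8>0.
s1 vs s3: P1: 1>-2, P2: 9>8, P3: 8>5.
s1 is at least as good as every other strategy against every opponent action, so it is weakly dominant.

s1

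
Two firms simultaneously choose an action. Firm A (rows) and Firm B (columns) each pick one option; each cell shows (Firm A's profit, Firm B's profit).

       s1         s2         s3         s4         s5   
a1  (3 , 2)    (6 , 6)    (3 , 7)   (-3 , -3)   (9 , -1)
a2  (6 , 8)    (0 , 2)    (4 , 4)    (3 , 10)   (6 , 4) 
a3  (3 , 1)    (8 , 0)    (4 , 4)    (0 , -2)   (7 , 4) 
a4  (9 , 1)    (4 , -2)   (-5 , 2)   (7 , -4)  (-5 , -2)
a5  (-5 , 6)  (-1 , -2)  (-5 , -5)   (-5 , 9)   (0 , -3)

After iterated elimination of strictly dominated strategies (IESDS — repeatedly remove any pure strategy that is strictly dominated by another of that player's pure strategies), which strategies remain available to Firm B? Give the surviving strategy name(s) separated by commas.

s1, s3, s4, s5

Row a5 is eliminated: a1 beats it against every remaining column (s1: 3>-5, s2: 6>-1, s3: 3>-5, s4: -3>-5, s5: 9>0).
Firm B's strategy s2 is strictly dominated by s3 (a1: 7>6, a2: 4>2, a3: 4>0, a4: 2>-2) and is removed.
Among the remaining strategies, none is strictly dominated by another pure strategy of the same player, so the elimination stops.
Surviving strategies — Firm A: {a1, a2, a3, a4}; Firm B: {s1, s3, s4, s5}.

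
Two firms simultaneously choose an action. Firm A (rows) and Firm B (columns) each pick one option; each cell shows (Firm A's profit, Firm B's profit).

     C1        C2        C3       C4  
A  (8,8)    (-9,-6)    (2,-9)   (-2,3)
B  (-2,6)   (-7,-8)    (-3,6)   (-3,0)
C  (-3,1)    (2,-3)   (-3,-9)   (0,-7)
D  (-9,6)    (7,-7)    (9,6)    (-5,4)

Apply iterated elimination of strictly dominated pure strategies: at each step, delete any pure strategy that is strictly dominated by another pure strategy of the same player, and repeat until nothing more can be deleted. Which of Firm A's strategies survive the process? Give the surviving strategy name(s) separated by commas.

Column C2 is eliminated: C1 beats it against every remaining row (A: 8>-6, B: 6>-8, C: 1>-3, D: 6>-7).
Firm A's strategy B is strictly dominated by A (C1: 8>-2, C3: 2>-3, C4: -2>-3) and is removed.
For Firm B, C1 strictly dominates C4 on the remaining rows (A: 8>3, C: 1>-7, D: 6>4); eliminate C4.
Firm A's strategy C is strictly dominated by A (C1: 8>-3, C3: 2>-3) and is removed.
Among the remaining strategies, none is strictly dominated by another pure strategy of the same player, so the elimination stops.
Surviving strategies — Firm A: {A, D}; Firm B: {C1, C3}.

A, D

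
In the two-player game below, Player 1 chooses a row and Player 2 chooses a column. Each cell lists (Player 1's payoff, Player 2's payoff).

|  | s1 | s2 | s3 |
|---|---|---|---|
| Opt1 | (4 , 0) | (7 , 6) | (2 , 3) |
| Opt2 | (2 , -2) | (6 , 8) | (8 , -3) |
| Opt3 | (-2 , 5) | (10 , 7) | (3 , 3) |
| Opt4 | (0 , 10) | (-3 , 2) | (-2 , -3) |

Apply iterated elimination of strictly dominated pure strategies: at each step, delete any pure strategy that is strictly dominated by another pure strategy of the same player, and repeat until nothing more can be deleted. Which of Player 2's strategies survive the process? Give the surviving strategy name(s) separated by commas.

Row Opt4 is eliminated: Opt1 beats it against every remaining column (s1: 4>0, s2: 7>-3, s3: 2>-2).
Player 2's strategy s1 is strictly dominated by s2 (Opt1: 6>0, Opt2: 8>-2, Opt3: 7>5) and is removed.
Row Opt1 is eliminated: Opt3 beats it against every remaining column (s2: 10>7, s3: 3>2).
For Player 2, s2 strictly dominates s3 on the remaining rows (Opt2: 8>-3, Opt3: 7>3); eliminate s3.
Row Opt2 is eliminated: Opt3 beats it against every remaining column (s2: 10>6).
Among the remaining strategies, none is strictly dominated by another pure strategy of the same player, so the elimination stops.
Surviving strategies — Player 1: {Opt3}; Player 2: {s2}.

s2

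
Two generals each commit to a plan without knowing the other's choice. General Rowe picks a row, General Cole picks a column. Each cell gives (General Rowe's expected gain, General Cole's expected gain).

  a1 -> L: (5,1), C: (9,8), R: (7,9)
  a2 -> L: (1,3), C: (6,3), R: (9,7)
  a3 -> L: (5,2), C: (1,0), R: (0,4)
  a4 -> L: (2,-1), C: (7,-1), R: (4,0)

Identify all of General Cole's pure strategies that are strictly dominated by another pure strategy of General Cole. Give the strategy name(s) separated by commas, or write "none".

L: dominated, since R does at least as well everywhere (a1: 9>1, a2: 7>3, a3: 4>2, a4: 0>-1).
C: dominated, since R does at least as well everywhere (a1: 9>8, a2: 7>3, a3: 4>0, a4: 0>-1).
R is not dominated — it holds its own against L at a1 (9>1); C at a1 (9>8).

L, C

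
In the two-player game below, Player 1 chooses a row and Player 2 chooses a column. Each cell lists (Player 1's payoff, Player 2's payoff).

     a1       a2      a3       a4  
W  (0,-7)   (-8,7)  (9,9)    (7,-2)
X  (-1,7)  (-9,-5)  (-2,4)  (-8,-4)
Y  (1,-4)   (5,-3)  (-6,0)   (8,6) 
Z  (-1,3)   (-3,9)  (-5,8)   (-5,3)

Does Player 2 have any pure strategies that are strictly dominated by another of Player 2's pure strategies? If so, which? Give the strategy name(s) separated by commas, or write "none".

Nothing dominates a1: a2 at X (7>-5); a3 at X (7>4); a4 at X (7>-4).
a2 is not dominated — it holds its own against a1 at W (7>-7); a3 at Z (9>8); a4 at W (7>-2).
a3: no other strategy beats it everywhere (a1 at W (9>-7); a2 at W (9>7); a4 at W (9>-2)).
Nothing dominates a4: a1 at W (-2>-7); a2 at X (-4>-5); a3 at Y (6>0).

none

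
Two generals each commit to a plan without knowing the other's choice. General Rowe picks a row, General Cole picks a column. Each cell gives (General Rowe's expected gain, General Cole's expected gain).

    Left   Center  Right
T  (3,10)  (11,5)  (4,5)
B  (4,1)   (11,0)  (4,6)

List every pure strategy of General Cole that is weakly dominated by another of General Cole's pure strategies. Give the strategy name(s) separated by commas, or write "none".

Left is not dominated — it holds its own against Center at T (10>5); Right at T (10>5).
Center: dominated, since Left does at least as well everywhere (T: 10>5, B: 1>0).
Right: no other strategy beats it everywhere (Left at B (6>1); Center at B (6>0)).

Center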